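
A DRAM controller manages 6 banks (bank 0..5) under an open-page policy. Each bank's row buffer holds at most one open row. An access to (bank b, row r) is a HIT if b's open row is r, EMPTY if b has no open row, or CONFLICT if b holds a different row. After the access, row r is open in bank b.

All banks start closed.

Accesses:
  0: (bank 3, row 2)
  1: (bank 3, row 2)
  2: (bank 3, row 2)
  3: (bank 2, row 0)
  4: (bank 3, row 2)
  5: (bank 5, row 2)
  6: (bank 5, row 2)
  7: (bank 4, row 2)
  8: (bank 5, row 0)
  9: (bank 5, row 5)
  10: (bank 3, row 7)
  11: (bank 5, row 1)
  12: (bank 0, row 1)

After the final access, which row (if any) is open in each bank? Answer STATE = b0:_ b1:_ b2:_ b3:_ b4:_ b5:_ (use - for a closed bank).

STATE = b0:1 b1:- b2:0 b3:7 b4:2 b5:1

#0 (3,2) E
#1 (3,2) H  (was 2)
#2 (3,2) H  (was 2)
#3 (2,0) E
#4 (3,2) H  (was 2)
#5 (5,2) E
#6 (5,2) H  (was 2)
#7 (4,2) E
#8 (5,0) C  (was 2)
#9 (5,5) C  (was 0)
#10 (3,7) C  (was 2)
#11 (5,1) C  (was 5)
#12 (0,1) E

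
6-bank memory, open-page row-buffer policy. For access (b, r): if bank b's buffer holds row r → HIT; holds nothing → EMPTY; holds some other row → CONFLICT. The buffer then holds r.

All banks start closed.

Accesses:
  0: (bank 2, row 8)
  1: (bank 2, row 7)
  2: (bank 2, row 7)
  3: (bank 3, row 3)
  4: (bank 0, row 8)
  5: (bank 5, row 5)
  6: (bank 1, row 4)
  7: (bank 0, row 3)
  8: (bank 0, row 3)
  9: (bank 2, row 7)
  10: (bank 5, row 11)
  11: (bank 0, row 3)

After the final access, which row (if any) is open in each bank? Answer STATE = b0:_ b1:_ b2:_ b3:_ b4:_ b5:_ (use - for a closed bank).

step 0: bank2 None->8 [EMPTY]
step 1: bank2 8->7 [CONFLICT]
step 2: bank2 7->7 [HIT]
step 3: bank3 None->3 [EMPTY]
step 4: bank0 None->8 [EMPTY]
step 5: bank5 None->5 [EMPTY]
step 6: bank1 None->4 [EMPTY]
step 7: bank0 8->3 [CONFLICT]
step 8: bank0 3->3 [HIT]
step 9: bank2 7->7 [HIT]
step 10: bank5 5->11 [CONFLICT]
step 11: bank0 3->3 [HIT]

STATE = b0:3 b1:4 b2:7 b3:3 b4:- b5:11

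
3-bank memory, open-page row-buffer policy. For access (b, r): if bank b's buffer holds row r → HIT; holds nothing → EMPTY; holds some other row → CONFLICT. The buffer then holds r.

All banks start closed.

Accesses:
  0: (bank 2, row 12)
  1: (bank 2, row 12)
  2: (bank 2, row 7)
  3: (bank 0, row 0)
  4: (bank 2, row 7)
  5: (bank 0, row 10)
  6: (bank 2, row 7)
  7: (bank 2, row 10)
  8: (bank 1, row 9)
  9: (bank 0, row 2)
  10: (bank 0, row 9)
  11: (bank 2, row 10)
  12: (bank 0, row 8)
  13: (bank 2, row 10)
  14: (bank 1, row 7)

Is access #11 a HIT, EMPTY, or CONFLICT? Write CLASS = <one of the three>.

CLASS = HIT

step 0: bank2 None->12 [EMPTY]
step 1: bank2 12->12 [HIT]
step 2: bank2 12->7 [CONFLICT]
step 3: bank0 None->0 [EMPTY]
step 4: bank2 7->7 [HIT]
step 5: bank0 0->10 [CONFLICT]
step 6: bank2 7->7 [HIT]
step 7: bank2 7->10 [CONFLICT]
step 8: bank1 None->9 [EMPTY]
step 9: bank0 10->2 [CONFLICT]
step 10: bank0 2->9 [CONFLICT]
step 11: bank2 10->10 [HIT]
step 12: bank0 9->8 [CONFLICT]
step 13: bank2 10->10 [HIT]
step 14: bank1 9->7 [CONFLICT]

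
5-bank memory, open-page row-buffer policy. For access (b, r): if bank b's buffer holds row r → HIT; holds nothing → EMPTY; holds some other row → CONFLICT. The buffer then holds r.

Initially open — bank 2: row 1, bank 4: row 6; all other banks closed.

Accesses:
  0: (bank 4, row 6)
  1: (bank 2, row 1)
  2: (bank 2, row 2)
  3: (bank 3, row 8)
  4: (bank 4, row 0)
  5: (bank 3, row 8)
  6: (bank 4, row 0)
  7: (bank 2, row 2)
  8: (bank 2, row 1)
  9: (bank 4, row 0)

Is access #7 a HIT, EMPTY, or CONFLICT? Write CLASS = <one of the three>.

CLASS = HIT

step 0: bank4 6->6 [HIT]
step 1: bank2 1->1 [HIT]
step 2: bank2 1->2 [CONFLICT]
step 3: bank3 None->8 [EMPTY]
step 4: bank4 6->0 [CONFLICT]
step 5: bank3 8->8 [HIT]
step 6: bank4 0->0 [HIT]
step 7: bank2 2->2 [HIT]
step 8: bank2 2->1 [CONFLICT]
step 9: bank4 0->0 [HIT]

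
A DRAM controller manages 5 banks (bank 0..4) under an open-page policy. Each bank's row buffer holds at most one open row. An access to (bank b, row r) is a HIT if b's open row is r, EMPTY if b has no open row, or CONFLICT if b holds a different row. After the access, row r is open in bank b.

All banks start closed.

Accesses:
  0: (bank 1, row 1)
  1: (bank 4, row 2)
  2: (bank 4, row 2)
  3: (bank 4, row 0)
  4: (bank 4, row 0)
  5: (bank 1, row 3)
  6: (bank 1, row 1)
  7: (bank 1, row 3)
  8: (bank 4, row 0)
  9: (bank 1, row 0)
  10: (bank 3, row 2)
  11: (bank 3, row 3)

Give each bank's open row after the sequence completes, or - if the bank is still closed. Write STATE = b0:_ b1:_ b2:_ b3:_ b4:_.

STATE = b0:- b1:0 b2:- b3:3 b4:0

step 0: bank1 None->1 [EMPTY]
step 1: bank4 None->2 [EMPTY]
step 2: bank4 2->2 [HIT]
step 3: bank4 2->0 [CONFLICT]
step 4: bank4 0->0 [HIT]
step 5: bank1 1->3 [CONFLICT]
step 6: bank1 3->1 [CONFLICT]
step 7: bank1 1->3 [CONFLICT]
step 8: bank4 0->0 [HIT]
step 9: bank1 3->0 [CONFLICT]
step 10: bank3 None->2 [EMPTY]
step 11: bank3 2->3 [CONFLICT]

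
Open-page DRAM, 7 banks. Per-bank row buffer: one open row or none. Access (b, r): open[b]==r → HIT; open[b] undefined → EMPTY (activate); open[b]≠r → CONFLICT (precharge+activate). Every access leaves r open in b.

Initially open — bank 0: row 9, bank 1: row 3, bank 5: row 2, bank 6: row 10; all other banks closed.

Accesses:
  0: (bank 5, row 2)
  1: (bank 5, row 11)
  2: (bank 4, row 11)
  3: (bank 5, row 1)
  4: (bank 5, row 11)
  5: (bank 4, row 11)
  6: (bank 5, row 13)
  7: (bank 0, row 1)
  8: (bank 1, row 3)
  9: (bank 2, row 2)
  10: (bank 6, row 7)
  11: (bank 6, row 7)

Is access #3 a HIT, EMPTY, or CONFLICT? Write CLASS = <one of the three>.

CLASS = CONFLICT

  [0] b5 r2: had r2 ⇒ H
  [1] b5 r11: had r2 ⇒ C
  [2] b4 r11: no row ⇒ E
  [3] b5 r1: had r11 ⇒ C
  [4] b5 r11: had r1 ⇒ C
  [5] b4 r11: had r11 ⇒ H
  [6] b5 r13: had r11 ⇒ C
  [7] b0 r1: had r9 ⇒ C
  [8] b1 r3: had r3 ⇒ H
  [9] b2 r2: no row ⇒ E
  [10] b6 r7: had r10 ⇒ C
  [11] b6 r7: had r7 ⇒ H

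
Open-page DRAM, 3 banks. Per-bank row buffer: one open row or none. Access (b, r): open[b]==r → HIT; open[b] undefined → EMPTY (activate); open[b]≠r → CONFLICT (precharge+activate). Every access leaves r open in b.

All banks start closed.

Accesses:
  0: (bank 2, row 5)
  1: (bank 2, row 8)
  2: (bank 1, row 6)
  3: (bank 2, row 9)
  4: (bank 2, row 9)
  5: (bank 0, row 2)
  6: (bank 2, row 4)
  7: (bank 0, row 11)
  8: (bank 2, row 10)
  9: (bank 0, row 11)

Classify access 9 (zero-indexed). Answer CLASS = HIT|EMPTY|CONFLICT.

0: bank 2 row 5 — prev None → EMPTY
1: bank 2 row 8 — prev 5 → CONFLICT
2: bank 1 row 6 — prev None → EMPTY
3: bank 2 row 9 — prev 8 → CONFLICT
4: bank 2 row 9 — prev 9 → HIT
5: bank 0 row 2 — prev None → EMPTY
6: bank 2 row 4 — prev 9 → CONFLICT
7: bank 0 row 11 — prev 2 → CONFLICT
8: bank 2 row 10 — prev 4 → CONFLICT
9: bank 0 row 11 — prev 11 → HIT

CLASS = HIT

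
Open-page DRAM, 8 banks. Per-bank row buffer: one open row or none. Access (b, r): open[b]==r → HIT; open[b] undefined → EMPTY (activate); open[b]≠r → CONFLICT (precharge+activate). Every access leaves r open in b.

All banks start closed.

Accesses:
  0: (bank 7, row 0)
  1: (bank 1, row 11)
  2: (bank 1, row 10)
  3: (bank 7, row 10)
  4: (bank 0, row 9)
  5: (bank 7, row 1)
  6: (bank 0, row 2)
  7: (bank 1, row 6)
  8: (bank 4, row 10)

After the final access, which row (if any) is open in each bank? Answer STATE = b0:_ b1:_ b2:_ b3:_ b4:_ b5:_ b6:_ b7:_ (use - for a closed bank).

STATE = b0:2 b1:6 b2:- b3:- b4:10 b5:- b6:- b7:1

#0 (7,0) E
#1 (1,11) E
#2 (1,10) C  (was 11)
#3 (7,10) C  (was 0)
#4 (0,9) E
#5 (7,1) C  (was 10)
#6 (0,2) C  (was 9)
#7 (1,6) C  (was 10)
#8 (4,10) E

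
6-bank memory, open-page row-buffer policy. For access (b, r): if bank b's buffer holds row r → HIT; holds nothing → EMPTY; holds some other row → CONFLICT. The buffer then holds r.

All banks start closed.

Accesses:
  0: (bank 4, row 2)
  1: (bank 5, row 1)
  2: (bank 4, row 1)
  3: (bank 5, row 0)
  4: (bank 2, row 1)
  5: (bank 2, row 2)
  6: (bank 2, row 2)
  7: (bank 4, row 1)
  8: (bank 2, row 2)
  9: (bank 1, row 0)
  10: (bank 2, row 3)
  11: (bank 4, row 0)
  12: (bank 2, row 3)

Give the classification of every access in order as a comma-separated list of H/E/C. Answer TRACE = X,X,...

#0 (4,2) E
#1 (5,1) E
#2 (4,1) C  (was 2)
#3 (5,0) C  (was 1)
#4 (2,1) E
#5 (2,2) C  (was 1)
#6 (2,2) H  (was 2)
#7 (4,1) H  (was 1)
#8 (2,2) H  (was 2)
#9 (1,0) E
#10 (2,3) C  (was 2)
#11 (4,0) C  (was 1)
#12 (2,3) H  (was 3)

TRACE = E,E,C,C,E,C,H,H,H,E,C,C,H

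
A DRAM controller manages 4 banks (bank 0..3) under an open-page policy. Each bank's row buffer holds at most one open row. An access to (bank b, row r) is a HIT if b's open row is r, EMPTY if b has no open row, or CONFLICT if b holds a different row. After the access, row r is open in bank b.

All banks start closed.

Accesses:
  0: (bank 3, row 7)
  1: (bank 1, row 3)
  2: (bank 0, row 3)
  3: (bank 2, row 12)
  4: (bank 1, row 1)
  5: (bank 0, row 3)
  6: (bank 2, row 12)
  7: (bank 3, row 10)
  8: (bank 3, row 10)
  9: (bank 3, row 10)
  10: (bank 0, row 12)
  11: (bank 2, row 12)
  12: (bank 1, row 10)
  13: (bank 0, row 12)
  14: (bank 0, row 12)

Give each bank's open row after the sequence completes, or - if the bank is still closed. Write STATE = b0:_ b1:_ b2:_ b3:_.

step 0: bank3 None->7 [EMPTY]
step 1: bank1 None->3 [EMPTY]
step 2: bank0 None->3 [EMPTY]
step 3: bank2 None->12 [EMPTY]
step 4: bank1 3->1 [CONFLICT]
step 5: bank0 3->3 [HIT]
step 6: bank2 12->12 [HIT]
step 7: bank3 7->10 [CONFLICT]
step 8: bank3 10->10 [HIT]
step 9: bank3 10->10 [HIT]
step 10: bank0 3->12 [CONFLICT]
step 11: bank2 12->12 [HIT]
step 12: bank1 1->10 [CONFLICT]
step 13: bank0 12->12 [HIT]
step 14: bank0 12->12 [HIT]

STATE = b0:12 b1:10 b2:12 b3:10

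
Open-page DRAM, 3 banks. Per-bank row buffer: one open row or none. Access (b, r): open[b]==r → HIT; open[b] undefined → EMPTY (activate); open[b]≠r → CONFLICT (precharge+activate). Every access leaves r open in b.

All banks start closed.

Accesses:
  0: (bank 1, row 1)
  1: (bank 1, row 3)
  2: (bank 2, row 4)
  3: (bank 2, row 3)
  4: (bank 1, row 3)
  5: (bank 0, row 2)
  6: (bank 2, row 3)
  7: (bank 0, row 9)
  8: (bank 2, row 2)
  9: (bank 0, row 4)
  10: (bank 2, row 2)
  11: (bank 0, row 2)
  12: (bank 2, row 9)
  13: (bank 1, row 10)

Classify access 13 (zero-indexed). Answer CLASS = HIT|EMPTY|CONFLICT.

CLASS = CONFLICT

0: bank 1 row 1 — prev None → EMPTY
1: bank 1 row 3 — prev 1 → CONFLICT
2: bank 2 row 4 — prev None → EMPTY
3: bank 2 row 3 — prev 4 → CONFLICT
4: bank 1 row 3 — prev 3 → HIT
5: bank 0 row 2 — prev None → EMPTY
6: bank 2 row 3 — prev 3 → HIT
7: bank 0 row 9 — prev 2 → CONFLICT
8: bank 2 row 2 — prev 3 → CONFLICT
9: bank 0 row 4 — prev 9 → CONFLICT
10: bank 2 row 2 — prev 2 → HIT
11: bank 0 row 2 — prev 4 → CONFLICT
12: bank 2 row 9 — prev 2 → CONFLICT
13: bank 1 row 10 — prev 3 → CONFLICT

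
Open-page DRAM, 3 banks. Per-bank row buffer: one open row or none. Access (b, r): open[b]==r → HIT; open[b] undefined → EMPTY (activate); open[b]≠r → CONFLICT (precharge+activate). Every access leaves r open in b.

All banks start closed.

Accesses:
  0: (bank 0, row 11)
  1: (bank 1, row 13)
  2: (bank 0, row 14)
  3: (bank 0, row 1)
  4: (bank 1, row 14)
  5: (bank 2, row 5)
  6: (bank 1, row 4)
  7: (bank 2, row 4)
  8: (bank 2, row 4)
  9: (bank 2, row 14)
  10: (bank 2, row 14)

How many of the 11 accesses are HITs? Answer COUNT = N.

COUNT = 2

0: bank 0 row 11 — prev None → EMPTY
1: bank 1 row 13 — prev None → EMPTY
2: bank 0 row 14 — prev 11 → CONFLICT
3: bank 0 row 1 — prev 14 → CONFLICT
4: bank 1 row 14 — prev 13 → CONFLICT
5: bank 2 row 5 — prev None → EMPTY
6: bank 1 row 4 — prev 14 → CONFLICT
7: bank 2 row 4 — prev 5 → CONFLICT
8: bank 2 row 4 — prev 4 → HIT
9: bank 2 row 14 — prev 4 → CONFLICT
10: bank 2 row 14 — prev 14 → HIT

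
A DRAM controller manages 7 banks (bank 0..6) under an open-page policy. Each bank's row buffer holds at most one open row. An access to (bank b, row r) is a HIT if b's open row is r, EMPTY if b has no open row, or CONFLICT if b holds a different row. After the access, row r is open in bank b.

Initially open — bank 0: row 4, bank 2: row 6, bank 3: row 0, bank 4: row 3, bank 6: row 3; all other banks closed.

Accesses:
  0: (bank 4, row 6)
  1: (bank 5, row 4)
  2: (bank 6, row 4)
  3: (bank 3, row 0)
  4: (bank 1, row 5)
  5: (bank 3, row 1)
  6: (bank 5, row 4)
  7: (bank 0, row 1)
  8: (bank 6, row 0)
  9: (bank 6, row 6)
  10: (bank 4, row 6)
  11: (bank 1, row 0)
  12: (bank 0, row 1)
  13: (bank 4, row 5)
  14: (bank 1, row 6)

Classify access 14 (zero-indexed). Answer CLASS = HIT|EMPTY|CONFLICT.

0: bank 4 row 6 — prev 3 → CONFLICT
1: bank 5 row 4 — prev None → EMPTY
2: bank 6 row 4 — prev 3 → CONFLICT
3: bank 3 row 0 — prev 0 → HIT
4: bank 1 row 5 — prev None → EMPTY
5: bank 3 row 1 — prev 0 → CONFLICT
6: bank 5 row 4 — prev 4 → HIT
7: bank 0 row 1 — prev 4 → CONFLICT
8: bank 6 row 0 — prev 4 → CONFLICT
9: bank 6 row 6 — prev 0 → CONFLICT
10: bank 4 row 6 — prev 6 → HIT
11: bank 1 row 0 — prev 5 → CONFLICT
12: bank 0 row 1 — prev 1 → HIT
13: bank 4 row 5 — prev 6 → CONFLICT
14: bank 1 row 6 — prev 0 → CONFLICT

CLASS = CONFLICT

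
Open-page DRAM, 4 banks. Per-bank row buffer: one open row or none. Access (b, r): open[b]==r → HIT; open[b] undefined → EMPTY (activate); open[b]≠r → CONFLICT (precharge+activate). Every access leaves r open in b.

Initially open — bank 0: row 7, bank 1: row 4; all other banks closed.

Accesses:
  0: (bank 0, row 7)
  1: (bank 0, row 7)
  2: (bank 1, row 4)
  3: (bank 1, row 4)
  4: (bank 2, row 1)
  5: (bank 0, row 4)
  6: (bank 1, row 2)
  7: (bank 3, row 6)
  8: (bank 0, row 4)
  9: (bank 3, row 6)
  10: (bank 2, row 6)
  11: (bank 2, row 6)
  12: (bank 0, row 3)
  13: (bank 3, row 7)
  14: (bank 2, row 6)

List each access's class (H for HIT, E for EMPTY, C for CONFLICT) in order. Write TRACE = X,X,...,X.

TRACE = H,H,H,H,E,C,C,E,H,H,C,H,C,C,H

  [0] b0 r7: had r7 ⇒ H
  [1] b0 r7: had r7 ⇒ H
  [2] b1 r4: had r4 ⇒ H
  [3] b1 r4: had r4 ⇒ H
  [4] b2 r1: no row ⇒ E
  [5] b0 r4: had r7 ⇒ C
  [6] b1 r2: had r4 ⇒ C
  [7] b3 r6: no row ⇒ E
  [8] b0 r4: had r4 ⇒ H
  [9] b3 r6: had r6 ⇒ H
  [10] b2 r6: had r1 ⇒ C
  [11] b2 r6: had r6 ⇒ H
  [12] b0 r3: had r4 ⇒ C
  [13] b3 r7: had r6 ⇒ C
  [14] b2 r6: had r6 ⇒ H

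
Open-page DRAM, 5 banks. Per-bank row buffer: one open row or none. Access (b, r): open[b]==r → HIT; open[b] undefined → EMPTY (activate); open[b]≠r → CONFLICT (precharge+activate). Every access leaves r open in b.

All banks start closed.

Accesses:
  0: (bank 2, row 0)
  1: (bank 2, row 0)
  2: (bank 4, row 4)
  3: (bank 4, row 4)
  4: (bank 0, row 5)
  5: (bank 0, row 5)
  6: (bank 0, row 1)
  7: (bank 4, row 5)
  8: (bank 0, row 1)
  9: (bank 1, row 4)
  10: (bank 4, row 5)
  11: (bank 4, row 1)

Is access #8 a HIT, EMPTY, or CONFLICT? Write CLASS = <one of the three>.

CLASS = HIT

step 0: bank2 None->0 [EMPTY]
step 1: bank2 0->0 [HIT]
step 2: bank4 None->4 [EMPTY]
step 3: bank4 4->4 [HIT]
step 4: bank0 None->5 [EMPTY]
step 5: bank0 5->5 [HIT]
step 6: bank0 5->1 [CONFLICT]
step 7: bank4 4->5 [CONFLICT]
step 8: bank0 1->1 [HIT]
step 9: bank1 None->4 [EMPTY]
step 10: bank4 5->5 [HIT]
step 11: bank4 5->1 [CONFLICT]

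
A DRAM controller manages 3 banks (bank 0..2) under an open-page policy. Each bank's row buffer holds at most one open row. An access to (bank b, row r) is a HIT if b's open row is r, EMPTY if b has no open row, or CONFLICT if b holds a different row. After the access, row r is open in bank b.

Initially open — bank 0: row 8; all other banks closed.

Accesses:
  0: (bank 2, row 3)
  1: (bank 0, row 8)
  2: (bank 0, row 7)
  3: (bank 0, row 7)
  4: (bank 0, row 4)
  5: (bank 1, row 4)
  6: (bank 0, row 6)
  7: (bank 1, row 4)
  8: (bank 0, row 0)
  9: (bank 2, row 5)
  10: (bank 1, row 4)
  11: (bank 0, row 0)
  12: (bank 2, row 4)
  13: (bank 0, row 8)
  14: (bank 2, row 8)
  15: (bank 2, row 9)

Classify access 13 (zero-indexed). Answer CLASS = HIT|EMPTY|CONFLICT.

CLASS = CONFLICT

  [0] b2 r3: no row ⇒ E
  [1] b0 r8: had r8 ⇒ H
  [2] b0 r7: had r8 ⇒ C
  [3] b0 r7: had r7 ⇒ H
  [4] b0 r4: had r7 ⇒ C
  [5] b1 r4: no row ⇒ E
  [6] b0 r6: had r4 ⇒ C
  [7] b1 r4: had r4 ⇒ H
  [8] b0 r0: had r6 ⇒ C
  [9] b2 r5: had r3 ⇒ C
  [10] b1 r4: had r4 ⇒ H
  [11] b0 r0: had r0 ⇒ H
  [12] b2 r4: had r5 ⇒ C
  [13] b0 r8: had r0 ⇒ C
  [14] b2 r8: had r4 ⇒ C
  [15] b2 r9: had r8 ⇒ C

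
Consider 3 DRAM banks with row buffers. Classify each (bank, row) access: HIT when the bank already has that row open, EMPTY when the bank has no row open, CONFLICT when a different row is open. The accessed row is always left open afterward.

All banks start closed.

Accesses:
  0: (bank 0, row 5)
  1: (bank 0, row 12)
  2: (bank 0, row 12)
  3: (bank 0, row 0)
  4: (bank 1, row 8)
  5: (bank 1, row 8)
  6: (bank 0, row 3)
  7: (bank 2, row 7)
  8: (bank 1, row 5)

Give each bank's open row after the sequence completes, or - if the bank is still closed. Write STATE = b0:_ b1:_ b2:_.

0: bank 0 row 5 — prev None → EMPTY
1: bank 0 row 12 — prev 5 → CONFLICT
2: bank 0 row 12 — prev 12 → HIT
3: bank 0 row 0 — prev 12 → CONFLICT
4: bank 1 row 8 — prev None → EMPTY
5: bank 1 row 8 — prev 8 → HIT
6: bank 0 row 3 — prev 0 → CONFLICT
7: bank 2 row 7 — prev None → EMPTY
8: bank 1 row 5 — prev 8 → CONFLICT

STATE = b0:3 b1:5 b2:7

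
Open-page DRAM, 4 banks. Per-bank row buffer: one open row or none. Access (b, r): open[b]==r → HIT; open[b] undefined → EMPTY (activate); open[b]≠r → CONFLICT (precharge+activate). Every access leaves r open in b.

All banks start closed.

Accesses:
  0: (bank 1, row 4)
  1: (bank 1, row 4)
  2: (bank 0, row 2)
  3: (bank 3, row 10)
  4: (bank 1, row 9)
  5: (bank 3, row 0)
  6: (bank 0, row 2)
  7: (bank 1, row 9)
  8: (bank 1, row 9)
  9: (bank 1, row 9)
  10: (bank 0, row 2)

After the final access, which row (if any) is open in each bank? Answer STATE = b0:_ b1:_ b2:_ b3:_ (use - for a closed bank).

STATE = b0:2 b1:9 b2:- b3:0

0: bank 1 row 4 — prev None → EMPTY
1: bank 1 row 4 — prev 4 → HIT
2: bank 0 row 2 — prev None → EMPTY
3: bank 3 row 10 — prev None → EMPTY
4: bank 1 row 9 — prev 4 → CONFLICT
5: bank 3 row 0 — prev 10 → CONFLICT
6: bank 0 row 2 — prev 2 → HIT
7: bank 1 row 9 — prev 9 → HIT
8: bank 1 row 9 — prev 9 → HIT
9: bank 1 row 9 — prev 9 → HIT
10: bank 0 row 2 — prev 2 → HIT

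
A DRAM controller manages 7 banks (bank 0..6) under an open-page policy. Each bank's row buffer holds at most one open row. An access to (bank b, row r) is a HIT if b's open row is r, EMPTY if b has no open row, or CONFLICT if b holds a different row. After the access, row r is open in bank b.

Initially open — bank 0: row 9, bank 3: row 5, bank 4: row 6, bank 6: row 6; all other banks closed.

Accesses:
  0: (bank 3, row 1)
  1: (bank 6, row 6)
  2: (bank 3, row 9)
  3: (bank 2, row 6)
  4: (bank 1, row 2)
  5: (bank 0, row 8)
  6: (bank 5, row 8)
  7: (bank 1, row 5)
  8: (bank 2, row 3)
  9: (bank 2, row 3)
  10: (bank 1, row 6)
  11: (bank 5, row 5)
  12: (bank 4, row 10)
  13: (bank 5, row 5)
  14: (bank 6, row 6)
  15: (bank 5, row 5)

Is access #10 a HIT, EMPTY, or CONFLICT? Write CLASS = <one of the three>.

  [0] b3 r1: had r5 ⇒ C
  [1] b6 r6: had r6 ⇒ H
  [2] b3 r9: had r1 ⇒ C
  [3] b2 r6: no row ⇒ E
  [4] b1 r2: no row ⇒ E
  [5] b0 r8: had r9 ⇒ C
  [6] b5 r8: no row ⇒ E
  [7] b1 r5: had r2 ⇒ C
  [8] b2 r3: had r6 ⇒ C
  [9] b2 r3: had r3 ⇒ H
  [10] b1 r6: had r5 ⇒ C
  [11] b5 r5: had r8 ⇒ C
  [12] b4 r10: had r6 ⇒ C
  [13] b5 r5: had r5 ⇒ H
  [14] b6 r6: had r6 ⇒ H
  [15] b5 r5: had r5 ⇒ H

CLASS = CONFLICT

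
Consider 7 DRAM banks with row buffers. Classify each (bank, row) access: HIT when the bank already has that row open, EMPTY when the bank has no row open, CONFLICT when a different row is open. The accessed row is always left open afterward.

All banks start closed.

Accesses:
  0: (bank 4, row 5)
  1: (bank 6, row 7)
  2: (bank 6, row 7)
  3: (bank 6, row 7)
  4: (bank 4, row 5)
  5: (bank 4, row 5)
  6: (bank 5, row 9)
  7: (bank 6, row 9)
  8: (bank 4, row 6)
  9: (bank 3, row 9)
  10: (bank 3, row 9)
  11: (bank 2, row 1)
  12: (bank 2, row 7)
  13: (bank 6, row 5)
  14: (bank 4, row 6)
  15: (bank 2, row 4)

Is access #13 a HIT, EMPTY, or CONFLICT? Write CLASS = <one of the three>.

0: bank 4 row 5 — prev None → EMPTY
1: bank 6 row 7 — prev None → EMPTY
2: bank 6 row 7 — prev 7 → HIT
3: bank 6 row 7 — prev 7 → HIT
4: bank 4 row 5 — prev 5 → HIT
5: bank 4 row 5 — prev 5 → HIT
6: bank 5 row 9 — prev None → EMPTY
7: bank 6 row 9 — prev 7 → CONFLICT
8: bank 4 row 6 — prev 5 → CONFLICT
9: bank 3 row 9 — prev None → EMPTY
10: bank 3 row 9 — prev 9 → HIT
11: bank 2 row 1 — prev None → EMPTY
12: bank 2 row 7 — prev 1 → CONFLICT
13: bank 6 row 5 — prev 9 → CONFLICT
14: bank 4 row 6 — prev 6 → HIT
15: bank 2 row 4 — prev 7 → CONFLICT

CLASS = CONFLICT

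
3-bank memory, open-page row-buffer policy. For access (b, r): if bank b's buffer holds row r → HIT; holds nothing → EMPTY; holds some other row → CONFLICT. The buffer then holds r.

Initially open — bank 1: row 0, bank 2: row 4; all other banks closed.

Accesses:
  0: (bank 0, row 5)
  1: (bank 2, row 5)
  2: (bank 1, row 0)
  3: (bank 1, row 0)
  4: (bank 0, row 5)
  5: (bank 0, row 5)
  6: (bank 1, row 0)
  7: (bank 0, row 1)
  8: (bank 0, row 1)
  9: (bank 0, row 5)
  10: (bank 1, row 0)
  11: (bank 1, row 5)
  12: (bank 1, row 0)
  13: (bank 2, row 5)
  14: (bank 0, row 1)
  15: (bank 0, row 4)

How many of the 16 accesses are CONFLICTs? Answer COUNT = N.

0: bank 0 row 5 — prev None → EMPTY
1: bank 2 row 5 — prev 4 → CONFLICT
2: bank 1 row 0 — prev 0 → HIT
3: bank 1 row 0 — prev 0 → HIT
4: bank 0 row 5 — prev 5 → HIT
5: bank 0 row 5 — prev 5 → HIT
6: bank 1 row 0 — prev 0 → HIT
7: bank 0 row 1 — prev 5 → CONFLICT
8: bank 0 row 1 — prev 1 → HIT
9: bank 0 row 5 — prev 1 → CONFLICT
10: bank 1 row 0 — prev 0 → HIT
11: bank 1 row 5 — prev 0 → CONFLICT
12: bank 1 row 0 — prev 5 → CONFLICT
13: bank 2 row 5 — prev 5 → HIT
14: bank 0 row 1 — prev 5 → CONFLICT
15: bank 0 row 4 — prev 1 → CONFLICT

COUNT = 7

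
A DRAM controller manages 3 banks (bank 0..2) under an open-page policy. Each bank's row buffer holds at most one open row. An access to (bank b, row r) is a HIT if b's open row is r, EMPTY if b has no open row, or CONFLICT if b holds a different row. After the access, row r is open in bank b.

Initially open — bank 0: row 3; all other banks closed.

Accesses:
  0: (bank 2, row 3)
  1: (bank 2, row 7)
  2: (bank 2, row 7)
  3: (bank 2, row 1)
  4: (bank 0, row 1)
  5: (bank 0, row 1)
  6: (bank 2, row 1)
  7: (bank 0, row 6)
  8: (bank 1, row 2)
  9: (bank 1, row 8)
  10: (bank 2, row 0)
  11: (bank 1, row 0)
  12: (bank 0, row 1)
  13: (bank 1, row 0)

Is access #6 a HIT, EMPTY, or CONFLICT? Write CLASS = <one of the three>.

CLASS = HIT

  [0] b2 r3: no row ⇒ E
  [1] b2 r7: had r3 ⇒ C
  [2] b2 r7: had r7 ⇒ H
  [3] b2 r1: had r7 ⇒ C
  [4] b0 r1: had r3 ⇒ C
  [5] b0 r1: had r1 ⇒ H
  [6] b2 r1: had r1 ⇒ H
  [7] b0 r6: had r1 ⇒ C
  [8] b1 r2: no row ⇒ E
  [9] b1 r8: had r2 ⇒ C
  [10] b2 r0: had r1 ⇒ C
  [11] b1 r0: had r8 ⇒ C
  [12] b0 r1: had r6 ⇒ C
  [13] b1 r0: had r0 ⇒ H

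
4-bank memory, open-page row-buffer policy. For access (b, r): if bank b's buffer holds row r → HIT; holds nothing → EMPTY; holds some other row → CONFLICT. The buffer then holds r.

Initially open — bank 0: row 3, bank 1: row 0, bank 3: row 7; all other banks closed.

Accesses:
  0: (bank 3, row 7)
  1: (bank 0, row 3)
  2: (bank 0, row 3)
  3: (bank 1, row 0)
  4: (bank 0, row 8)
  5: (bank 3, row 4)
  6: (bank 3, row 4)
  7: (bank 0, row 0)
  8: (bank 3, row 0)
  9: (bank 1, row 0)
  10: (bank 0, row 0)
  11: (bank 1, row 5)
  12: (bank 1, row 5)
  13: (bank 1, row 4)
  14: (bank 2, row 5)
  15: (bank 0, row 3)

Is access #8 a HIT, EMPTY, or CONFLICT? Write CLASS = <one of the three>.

CLASS = CONFLICT

step 0: bank3 7->7 [HIT]
step 1: bank0 3->3 [HIT]
step 2: bank0 3->3 [HIT]
step 3: bank1 0->0 [HIT]
step 4: bank0 3->8 [CONFLICT]
step 5: bank3 7->4 [CONFLICT]
step 6: bank3 4->4 [HIT]
step 7: bank0 8->0 [CONFLICT]
step 8: bank3 4->0 [CONFLICT]
step 9: bank1 0->0 [HIT]
step 10: bank0 0->0 [HIT]
step 11: bank1 0->5 [CONFLICT]
step 12: bank1 5->5 [HIT]
step 13: bank1 5->4 [CONFLICT]
step 14: bank2 None->5 [EMPTY]
step 15: bank0 0->3 [CONFLICT]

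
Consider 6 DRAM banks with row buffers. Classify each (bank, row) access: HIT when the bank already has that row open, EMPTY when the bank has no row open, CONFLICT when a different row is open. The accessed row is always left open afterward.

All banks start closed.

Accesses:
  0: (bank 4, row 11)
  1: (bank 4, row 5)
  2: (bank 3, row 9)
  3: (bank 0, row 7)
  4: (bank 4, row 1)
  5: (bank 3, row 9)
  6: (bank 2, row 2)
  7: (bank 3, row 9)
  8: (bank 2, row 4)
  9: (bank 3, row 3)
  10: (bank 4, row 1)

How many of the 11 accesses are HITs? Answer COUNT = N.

#0 (4,11) E
#1 (4,5) C  (was 11)
#2 (3,9) E
#3 (0,7) E
#4 (4,1) C  (was 5)
#5 (3,9) H  (was 9)
#6 (2,2) E
#7 (3,9) H  (was 9)
#8 (2,4) C  (was 2)
#9 (3,3) C  (was 9)
#10 (4,1) H  (was 1)

COUNT = 3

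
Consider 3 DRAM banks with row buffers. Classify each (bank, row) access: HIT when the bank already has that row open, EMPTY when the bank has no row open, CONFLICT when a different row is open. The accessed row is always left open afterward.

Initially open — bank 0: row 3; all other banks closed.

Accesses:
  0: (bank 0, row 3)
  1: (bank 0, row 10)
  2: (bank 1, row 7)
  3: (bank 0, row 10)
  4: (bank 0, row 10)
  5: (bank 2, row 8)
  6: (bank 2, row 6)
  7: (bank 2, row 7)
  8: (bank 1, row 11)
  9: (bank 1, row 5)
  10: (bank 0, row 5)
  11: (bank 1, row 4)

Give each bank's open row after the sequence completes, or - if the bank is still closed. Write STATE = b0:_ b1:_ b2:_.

  [0] b0 r3: had r3 ⇒ H
  [1] b0 r10: had r3 ⇒ C
  [2] b1 r7: no row ⇒ E
  [3] b0 r10: had r10 ⇒ H
  [4] b0 r10: had r10 ⇒ H
  [5] b2 r8: no row ⇒ E
  [6] b2 r6: had r8 ⇒ C
  [7] b2 r7: had r6 ⇒ C
  [8] b1 r11: had r7 ⇒ C
  [9] b1 r5: had r11 ⇒ C
  [10] b0 r5: had r10 ⇒ C
  [11] b1 r4: had r5 ⇒ C

STATE = b0:5 b1:4 b2:7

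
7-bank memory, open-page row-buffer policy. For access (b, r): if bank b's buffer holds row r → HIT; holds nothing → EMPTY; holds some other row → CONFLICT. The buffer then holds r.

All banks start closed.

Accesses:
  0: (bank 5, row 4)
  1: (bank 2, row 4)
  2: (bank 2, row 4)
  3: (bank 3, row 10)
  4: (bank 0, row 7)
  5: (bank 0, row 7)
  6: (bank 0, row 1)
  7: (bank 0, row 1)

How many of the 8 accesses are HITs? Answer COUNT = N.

step 0: bank5 None->4 [EMPTY]
step 1: bank2 None->4 [EMPTY]
step 2: bank2 4->4 [HIT]
step 3: bank3 None->10 [EMPTY]
step 4: bank0 None->7 [EMPTY]
step 5: bank0 7->7 [HIT]
step 6: bank0 7->1 [CONFLICT]
step 7: bank0 1->1 [HIT]

COUNT = 3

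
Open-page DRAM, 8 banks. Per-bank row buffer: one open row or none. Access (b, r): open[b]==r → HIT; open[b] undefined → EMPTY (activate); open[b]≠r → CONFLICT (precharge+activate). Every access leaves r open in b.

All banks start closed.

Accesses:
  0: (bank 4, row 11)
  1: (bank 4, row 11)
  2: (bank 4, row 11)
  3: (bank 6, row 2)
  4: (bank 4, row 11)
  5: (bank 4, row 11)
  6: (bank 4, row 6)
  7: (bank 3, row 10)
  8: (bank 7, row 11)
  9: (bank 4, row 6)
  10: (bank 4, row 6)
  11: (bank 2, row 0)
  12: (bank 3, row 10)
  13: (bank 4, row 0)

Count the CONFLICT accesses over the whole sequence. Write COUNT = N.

#0 (4,11) E
#1 (4,11) H  (was 11)
#2 (4,11) H  (was 11)
#3 (6,2) E
#4 (4,11) H  (was 11)
#5 (4,11) H  (was 11)
#6 (4,6) C  (was 11)
#7 (3,10) E
#8 (7,11) E
#9 (4,6) H  (was 6)
#10 (4,6) H  (was 6)
#11 (2,0) E
#12 (3,10) H  (was 10)
#13 (4,0) C  (was 6)

COUNT = 2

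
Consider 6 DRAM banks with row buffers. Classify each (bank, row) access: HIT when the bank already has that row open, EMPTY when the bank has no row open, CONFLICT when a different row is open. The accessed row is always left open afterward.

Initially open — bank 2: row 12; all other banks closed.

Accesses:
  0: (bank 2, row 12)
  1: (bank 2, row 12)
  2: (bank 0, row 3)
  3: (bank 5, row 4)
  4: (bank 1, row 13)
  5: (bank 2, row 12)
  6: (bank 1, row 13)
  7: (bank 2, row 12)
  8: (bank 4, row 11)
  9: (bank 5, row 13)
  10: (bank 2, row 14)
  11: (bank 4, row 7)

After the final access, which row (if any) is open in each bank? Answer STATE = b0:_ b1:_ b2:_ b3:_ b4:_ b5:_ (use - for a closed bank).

0: bank 2 row 12 — prev 12 → HIT
1: bank 2 row 12 — prev 12 → HIT
2: bank 0 row 3 — prev None → EMPTY
3: bank 5 row 4 — prev None → EMPTY
4: bank 1 row 13 — prev None → EMPTY
5: bank 2 row 12 — prev 12 → HIT
6: bank 1 row 13 — prev 13 → HIT
7: bank 2 row 12 — prev 12 → HIT
8: bank 4 row 11 — prev None → EMPTY
9: bank 5 row 13 — prev 4 → CONFLICT
10: bank 2 row 14 — prev 12 → CONFLICT
11: bank 4 row 7 — prev 11 → CONFLICT

STATE = b0:3 b1:13 b2:14 b3:- b4:7 b5:13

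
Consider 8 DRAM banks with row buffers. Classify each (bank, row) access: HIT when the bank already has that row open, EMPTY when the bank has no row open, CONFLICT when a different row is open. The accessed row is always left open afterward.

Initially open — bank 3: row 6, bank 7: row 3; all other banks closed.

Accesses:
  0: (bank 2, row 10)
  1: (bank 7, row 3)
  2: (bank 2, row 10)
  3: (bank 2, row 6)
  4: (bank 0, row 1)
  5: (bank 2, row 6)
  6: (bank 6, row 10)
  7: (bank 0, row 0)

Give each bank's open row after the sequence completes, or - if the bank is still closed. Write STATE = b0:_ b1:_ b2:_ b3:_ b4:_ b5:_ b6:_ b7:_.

#0 (2,10) E
#1 (7,3) H  (was 3)
#2 (2,10) H  (was 10)
#3 (2,6) C  (was 10)
#4 (0,1) E
#5 (2,6) H  (was 6)
#6 (6,10) E
#7 (0,0) C  (was 1)

STATE = b0:0 b1:- b2:6 b3:6 b4:- b5:- b6:10 b7:3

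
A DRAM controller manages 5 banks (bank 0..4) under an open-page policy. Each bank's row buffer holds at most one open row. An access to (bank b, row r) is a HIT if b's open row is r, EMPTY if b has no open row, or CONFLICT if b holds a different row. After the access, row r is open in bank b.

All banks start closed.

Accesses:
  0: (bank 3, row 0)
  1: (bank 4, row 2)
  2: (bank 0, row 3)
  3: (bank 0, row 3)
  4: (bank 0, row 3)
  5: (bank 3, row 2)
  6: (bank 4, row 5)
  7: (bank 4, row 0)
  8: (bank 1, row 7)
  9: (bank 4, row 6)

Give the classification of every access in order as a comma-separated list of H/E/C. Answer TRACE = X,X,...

  [0] b3 r0: no row ⇒ E
  [1] b4 r2: no row ⇒ E
  [2] b0 r3: no row ⇒ E
  [3] b0 r3: had r3 ⇒ H
  [4] b0 r3: had r3 ⇒ H
  [5] b3 r2: had r0 ⇒ C
  [6] b4 r5: had r2 ⇒ C
  [7] b4 r0: had r5 ⇒ C
  [8] b1 r7: no row ⇒ E
  [9] b4 r6: had r0 ⇒ C

TRACE = E,E,E,H,H,C,C,C,E,C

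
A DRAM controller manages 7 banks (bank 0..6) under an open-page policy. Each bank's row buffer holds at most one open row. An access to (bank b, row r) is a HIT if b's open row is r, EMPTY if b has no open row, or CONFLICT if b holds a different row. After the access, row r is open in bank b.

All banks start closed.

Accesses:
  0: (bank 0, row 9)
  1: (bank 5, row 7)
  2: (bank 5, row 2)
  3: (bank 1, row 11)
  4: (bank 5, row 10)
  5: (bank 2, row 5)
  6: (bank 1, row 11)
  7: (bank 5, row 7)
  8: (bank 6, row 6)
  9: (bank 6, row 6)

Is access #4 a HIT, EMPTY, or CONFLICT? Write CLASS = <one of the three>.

CLASS = CONFLICT

step 0: bank0 None->9 [EMPTY]
step 1: bank5 None->7 [EMPTY]
step 2: bank5 7->2 [CONFLICT]
step 3: bank1 None->11 [EMPTY]
step 4: bank5 2->10 [CONFLICT]
step 5: bank2 None->5 [EMPTY]
step 6: bank1 11->11 [HIT]
step 7: bank5 10->7 [CONFLICT]
step 8: bank6 None->6 [EMPTY]
step 9: bank6 6->6 [HIT]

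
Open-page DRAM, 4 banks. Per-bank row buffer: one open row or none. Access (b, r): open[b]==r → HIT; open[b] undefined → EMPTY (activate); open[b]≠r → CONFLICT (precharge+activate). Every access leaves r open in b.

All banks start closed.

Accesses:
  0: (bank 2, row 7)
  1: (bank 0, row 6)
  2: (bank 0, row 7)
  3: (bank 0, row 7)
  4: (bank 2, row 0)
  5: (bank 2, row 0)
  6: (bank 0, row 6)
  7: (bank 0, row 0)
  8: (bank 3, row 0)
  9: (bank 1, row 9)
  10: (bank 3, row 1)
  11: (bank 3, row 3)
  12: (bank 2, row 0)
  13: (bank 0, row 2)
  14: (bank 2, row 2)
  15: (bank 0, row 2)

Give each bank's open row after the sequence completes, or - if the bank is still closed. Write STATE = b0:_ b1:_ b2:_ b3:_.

step 0: bank2 None->7 [EMPTY]
step 1: bank0 None->6 [EMPTY]
step 2: bank0 6->7 [CONFLICT]
step 3: bank0 7->7 [HIT]
step 4: bank2 7->0 [CONFLICT]
step 5: bank2 0->0 [HIT]
step 6: bank0 7->6 [CONFLICT]
step 7: bank0 6->0 [CONFLICT]
step 8: bank3 None->0 [EMPTY]
step 9: bank1 None->9 [EMPTY]
step 10: bank3 0->1 [CONFLICT]
step 11: bank3 1->3 [CONFLICT]
step 12: bank2 0->0 [HIT]
step 13: bank0 0->2 [CONFLICT]
step 14: bank2 0->2 [CONFLICT]
step 15: bank0 2->2 [HIT]

STATE = b0:2 b1:9 b2:2 b3:3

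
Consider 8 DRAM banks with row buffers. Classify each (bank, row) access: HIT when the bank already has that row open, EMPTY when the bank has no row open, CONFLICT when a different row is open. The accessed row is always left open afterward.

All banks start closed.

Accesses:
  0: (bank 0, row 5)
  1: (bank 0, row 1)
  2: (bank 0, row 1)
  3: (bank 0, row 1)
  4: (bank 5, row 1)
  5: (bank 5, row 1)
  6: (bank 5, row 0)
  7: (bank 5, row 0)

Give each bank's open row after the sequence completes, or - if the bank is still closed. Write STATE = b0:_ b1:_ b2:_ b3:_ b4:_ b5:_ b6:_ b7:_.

STATE = b0:1 b1:- b2:- b3:- b4:- b5:0 b6:- b7:-

  [0] b0 r5: no row ⇒ E
  [1] b0 r1: had r5 ⇒ C
  [2] b0 r1: had r1 ⇒ H
  [3] b0 r1: had r1 ⇒ H
  [4] b5 r1: no row ⇒ E
  [5] b5 r1: had r1 ⇒ H
  [6] b5 r0: had r1 ⇒ C
  [7] b5 r0: had r0 ⇒ H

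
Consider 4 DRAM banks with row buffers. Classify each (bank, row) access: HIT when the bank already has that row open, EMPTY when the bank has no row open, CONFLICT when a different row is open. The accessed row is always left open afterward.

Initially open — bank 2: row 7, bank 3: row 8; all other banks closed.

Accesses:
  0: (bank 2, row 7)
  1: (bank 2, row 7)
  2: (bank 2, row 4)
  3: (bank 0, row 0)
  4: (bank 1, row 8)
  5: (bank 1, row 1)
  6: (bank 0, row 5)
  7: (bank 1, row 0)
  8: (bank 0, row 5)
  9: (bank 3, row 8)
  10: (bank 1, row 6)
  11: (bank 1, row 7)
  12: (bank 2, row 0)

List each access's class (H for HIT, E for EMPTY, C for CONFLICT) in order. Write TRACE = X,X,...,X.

TRACE = H,H,C,E,E,C,C,C,H,H,C,C,C

0: bank 2 row 7 — prev 7 → HIT
1: bank 2 row 7 — prev 7 → HIT
2: bank 2 row 4 — prev 7 → CONFLICT
3: bank 0 row 0 — prev None → EMPTY
4: bank 1 row 8 — prev None → EMPTY
5: bank 1 row 1 — prev 8 → CONFLICT
6: bank 0 row 5 — prev 0 → CONFLICT
7: bank 1 row 0 — prev 1 → CONFLICT
8: bank 0 row 5 — prev 5 → HIT
9: bank 3 row 8 — prev 8 → HIT
10: bank 1 row 6 — prev 0 → CONFLICT
11: bank 1 row 7 — prev 6 → CONFLICT
12: bank 2 row 0 — prev 4 → CONFLICT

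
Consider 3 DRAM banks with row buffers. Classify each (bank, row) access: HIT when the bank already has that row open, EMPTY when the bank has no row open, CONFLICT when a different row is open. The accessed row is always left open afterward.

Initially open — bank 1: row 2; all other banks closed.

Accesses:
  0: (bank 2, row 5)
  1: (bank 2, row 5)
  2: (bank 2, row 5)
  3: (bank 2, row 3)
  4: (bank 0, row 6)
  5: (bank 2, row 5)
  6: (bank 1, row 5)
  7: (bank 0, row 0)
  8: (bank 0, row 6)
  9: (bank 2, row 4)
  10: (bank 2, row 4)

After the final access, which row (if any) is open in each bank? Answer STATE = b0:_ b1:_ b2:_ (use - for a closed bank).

STATE = b0:6 b1:5 b2:4

0: bank 2 row 5 — prev None → EMPTY
1: bank 2 row 5 — prev 5 → HIT
2: bank 2 row 5 — prev 5 → HIT
3: bank 2 row 3 — prev 5 → CONFLICT
4: bank 0 row 6 — prev None → EMPTY
5: bank 2 row 5 — prev 3 → CONFLICT
6: bank 1 row 5 — prev 2 → CONFLICT
7: bank 0 row 0 — prev 6 → CONFLICT
8: bank 0 row 6 — prev 0 → CONFLICT
9: bank 2 row 4 — prev 5 → CONFLICT
10: bank 2 row 4 — prev 4 → HIT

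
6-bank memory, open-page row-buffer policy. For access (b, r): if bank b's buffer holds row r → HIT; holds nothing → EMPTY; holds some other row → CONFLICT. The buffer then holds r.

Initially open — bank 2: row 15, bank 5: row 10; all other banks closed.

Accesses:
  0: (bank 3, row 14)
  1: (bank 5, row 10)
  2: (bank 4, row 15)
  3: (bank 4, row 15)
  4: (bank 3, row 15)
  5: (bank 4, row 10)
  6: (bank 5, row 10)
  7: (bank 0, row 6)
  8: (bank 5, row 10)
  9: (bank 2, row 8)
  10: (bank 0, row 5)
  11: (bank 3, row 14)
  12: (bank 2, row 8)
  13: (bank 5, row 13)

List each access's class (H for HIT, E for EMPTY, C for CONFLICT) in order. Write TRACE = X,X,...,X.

TRACE = E,H,E,H,C,C,H,E,H,C,C,C,H,C

#0 (3,14) E
#1 (5,10) H  (was 10)
#2 (4,15) E
#3 (4,15) H  (was 15)
#4 (3,15) C  (was 14)
#5 (4,10) C  (was 15)
#6 (5,10) H  (was 10)
#7 (0,6) E
#8 (5,10) H  (was 10)
#9 (2,8) C  (was 15)
#10 (0,5) C  (was 6)
#11 (3,14) C  (was 15)
#12 (2,8) H  (was 8)
#13 (5,13) C  (was 10)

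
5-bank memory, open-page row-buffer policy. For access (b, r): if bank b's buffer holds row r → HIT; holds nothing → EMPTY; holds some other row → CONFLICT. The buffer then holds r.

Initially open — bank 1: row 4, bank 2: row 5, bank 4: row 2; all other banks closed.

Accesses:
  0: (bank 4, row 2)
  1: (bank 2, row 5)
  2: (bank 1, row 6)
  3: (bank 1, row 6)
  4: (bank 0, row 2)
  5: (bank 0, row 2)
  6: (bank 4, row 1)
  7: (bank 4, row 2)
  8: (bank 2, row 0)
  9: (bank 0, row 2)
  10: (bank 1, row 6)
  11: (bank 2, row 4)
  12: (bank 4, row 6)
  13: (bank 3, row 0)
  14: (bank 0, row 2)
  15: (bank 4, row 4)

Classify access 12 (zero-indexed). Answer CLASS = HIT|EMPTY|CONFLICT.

CLASS = CONFLICT

step 0: bank4 2->2 [HIT]
step 1: bank2 5->5 [HIT]
step 2: bank1 4->6 [CONFLICT]
step 3: bank1 6->6 [HIT]
step 4: bank0 None->2 [EMPTY]
step 5: bank0 2->2 [HIT]
step 6: bank4 2->1 [CONFLICT]
step 7: bank4 1->2 [CONFLICT]
step 8: bank2 5->0 [CONFLICT]
step 9: bank0 2->2 [HIT]
step 10: bank1 6->6 [HIT]
step 11: bank2 0->4 [CONFLICT]
step 12: bank4 2->6 [CONFLICT]
step 13: bank3 None->0 [EMPTY]
step 14: bank0 2->2 [HIT]
step 15: bank4 6->4 [CONFLICT]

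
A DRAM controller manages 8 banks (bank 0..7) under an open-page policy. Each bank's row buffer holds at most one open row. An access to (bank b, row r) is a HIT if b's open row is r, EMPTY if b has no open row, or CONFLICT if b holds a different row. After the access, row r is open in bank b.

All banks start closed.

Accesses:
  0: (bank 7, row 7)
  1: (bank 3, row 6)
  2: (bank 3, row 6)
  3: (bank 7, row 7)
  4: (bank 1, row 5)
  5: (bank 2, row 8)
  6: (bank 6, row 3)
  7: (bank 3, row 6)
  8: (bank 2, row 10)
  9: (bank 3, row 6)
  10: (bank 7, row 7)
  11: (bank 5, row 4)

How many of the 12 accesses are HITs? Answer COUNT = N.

COUNT = 5

#0 (7,7) E
#1 (3,6) E
#2 (3,6) H  (was 6)
#3 (7,7) H  (was 7)
#4 (1,5) E
#5 (2,8) E
#6 (6,3) E
#7 (3,6) H  (was 6)
#8 (2,10) C  (was 8)
#9 (3,6) H  (was 6)
#10 (7,7) H  (was 7)
#11 (5,4) E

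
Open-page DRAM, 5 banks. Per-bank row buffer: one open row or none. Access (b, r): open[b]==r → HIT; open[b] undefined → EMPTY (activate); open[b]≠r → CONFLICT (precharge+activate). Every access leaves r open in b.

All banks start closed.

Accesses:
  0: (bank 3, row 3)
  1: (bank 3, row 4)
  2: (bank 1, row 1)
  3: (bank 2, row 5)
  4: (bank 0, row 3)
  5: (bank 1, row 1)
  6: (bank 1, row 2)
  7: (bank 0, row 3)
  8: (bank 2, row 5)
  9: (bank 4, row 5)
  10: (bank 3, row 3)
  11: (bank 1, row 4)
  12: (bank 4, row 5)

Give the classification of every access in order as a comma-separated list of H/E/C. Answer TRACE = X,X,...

TRACE = E,C,E,E,E,H,C,H,H,E,C,C,H

#0 (3,3) E
#1 (3,4) C  (was 3)
#2 (1,1) E
#3 (2,5) E
#4 (0,3) E
#5 (1,1) H  (was 1)
#6 (1,2) C  (was 1)
#7 (0,3) H  (was 3)
#8 (2,5) H  (was 5)
#9 (4,5) E
#10 (3,3) C  (was 4)
#11 (1,4) C  (was 2)
#12 (4,5) H  (was 5)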